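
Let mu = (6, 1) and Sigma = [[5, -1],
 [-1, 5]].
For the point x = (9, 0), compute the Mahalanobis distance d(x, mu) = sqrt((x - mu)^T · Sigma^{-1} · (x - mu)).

Step 1 — centre the observation: (x - mu) = (3, -1).

Step 2 — invert Sigma. det(Sigma) = 5·5 - (-1)² = 24.
  Sigma^{-1} = (1/det) · [[d, -b], [-b, a]] = [[0.2083, 0.0417],
 [0.0417, 0.2083]].

Step 3 — form the quadratic (x - mu)^T · Sigma^{-1} · (x - mu):
  Sigma^{-1} · (x - mu) = (0.5833, -0.0833).
  (x - mu)^T · [Sigma^{-1} · (x - mu)] = (3)·(0.5833) + (-1)·(-0.0833) = 1.8333.

Step 4 — take square root: d = √(1.8333) ≈ 1.354.

d(x, mu) = √(1.8333) ≈ 1.354


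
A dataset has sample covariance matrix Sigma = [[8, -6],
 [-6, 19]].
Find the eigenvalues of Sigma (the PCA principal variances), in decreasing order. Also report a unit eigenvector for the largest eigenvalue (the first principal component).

Step 1 — characteristic polynomial of 2×2 Sigma:
  det(Sigma - λI) = λ² - trace · λ + det = 0.
  trace = 8 + 19 = 27, det = 8·19 - (-6)² = 116.
Step 2 — discriminant:
  Δ = trace² - 4·det = 729 - 464 = 265.
Step 3 — eigenvalues:
  λ = (trace ± √Δ)/2 = (27 ± 16.2788)/2,
  λ_1 = 21.6394,  λ_2 = 5.3606.

Step 4 — unit eigenvector for λ_1: solve (Sigma - λ_1 I)v = 0. First row:
  (8 - 21.6394)·v_x + (-6)·v_y = 0, i.e. (-13.6394)·v_x + (-6)·v_y = 0,
  so v ∝ (b, λ_1 - a) = (-6, 13.6394); multiply by -1 so the first entry is positive: u = (6, -13.6394).
  ||u|| = √((6)² + (-13.6394)²) = √(222.0335) ≈ 14.9008,
  v_1 = u/||u|| ≈ (0.4027, -0.9153) (||v_1|| = 1).

λ_1 = 21.6394,  λ_2 = 5.3606;  v_1 ≈ (0.4027, -0.9153)


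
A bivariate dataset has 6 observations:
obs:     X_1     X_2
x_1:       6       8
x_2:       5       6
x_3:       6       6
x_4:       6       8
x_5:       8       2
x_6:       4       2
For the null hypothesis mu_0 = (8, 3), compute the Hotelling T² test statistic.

Step 1 — sample mean vector:
  mean(X_1) = (6 + 5 + 6 + 6 + 8 + 4) / 6 = 35/6 = 5.8333
  mean(X_2) = (8 + 6 + 6 + 8 + 2 + 2) / 6 = 32/6 = 5.3333
  x̄ = (5.8333, 5.3333),  deviation x̄ - mu_0 = (5.8333, 5.3333) - (8, 3) = (-2.1667, 2.3333).

Step 2 — sample covariance matrix, S[i,j] = (1/(n-1)) · Σ_k (x_{k,i} - mean_i) · (x_{k,j} - mean_j), divisor n-1 = 5:
  S[X_1,X_1] = ((0.1667)·(0.1667) + (-0.8333)·(-0.8333) + (0.1667)·(0.1667) + (0.1667)·(0.1667) + (2.1667)·(2.1667) + (-1.8333)·(-1.8333)) / 5 = 8.8333/5 = 1.7667
  S[X_1,X_2] = ((0.1667)·(2.6667) + (-0.8333)·(0.6667) + (0.1667)·(0.6667) + (0.1667)·(2.6667) + (2.1667)·(-3.3333) + (-1.8333)·(-3.3333)) / 5 = -0.6667/5 = -0.1333
  S[X_2,X_2] = ((2.6667)·(2.6667) + (0.6667)·(0.6667) + (0.6667)·(0.6667) + (2.6667)·(2.6667) + (-3.3333)·(-3.3333) + (-3.3333)·(-3.3333)) / 5 = 37.3333/5 = 7.4667
  S = [[1.7667, -0.1333],
 [-0.1333, 7.4667]].

Step 3 — invert S. det(S) = 1.7667·7.4667 - (-0.1333)² = 13.1733.
  S^{-1} = (1/det) · [[d, -b], [-b, a]] = [[0.5668, 0.0101],
 [0.0101, 0.1341]].

Step 4 — quadratic form (x̄ - mu_0)^T · S^{-1} · (x̄ - mu_0):
  S^{-1} · (x̄ - mu_0) = (-1.2045, 0.291),
  (x̄ - mu_0)^T · [...] = (-2.1667)·(-1.2045) + (2.3333)·(0.291) = 3.2886.

Step 5 — scale by n: T² = 6 · 3.2886 = 19.7318.

T² ≈ 19.7318


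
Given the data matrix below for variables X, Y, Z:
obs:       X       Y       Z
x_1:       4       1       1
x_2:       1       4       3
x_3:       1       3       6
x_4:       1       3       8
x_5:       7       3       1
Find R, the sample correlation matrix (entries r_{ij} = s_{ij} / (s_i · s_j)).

Step 1 — column means:
  mean(X) = (4 + 1 + 1 + 1 + 7) / 5 = 14/5 = 2.8
  mean(Y) = (1 + 4 + 3 + 3 + 3) / 5 = 14/5 = 2.8
  mean(Z) = (1 + 3 + 6 + 8 + 1) / 5 = 19/5 = 3.8

Step 2 — sample variances and covariances s[i,j] = (1/(n-1)) · Σ_k (x_{k,i} - mean_i) · (x_{k,j} - mean_j), with n-1 = 4:
  s[X,X] = ((1.2)·(1.2) + (-1.8)·(-1.8) + (-1.8)·(-1.8) + (-1.8)·(-1.8) + (4.2)·(4.2)) / 4 = 28.8/4 = 7.2
  s[X,Y] = ((1.2)·(-1.8) + (-1.8)·(1.2) + (-1.8)·(0.2) + (-1.8)·(0.2) + (4.2)·(0.2)) / 4 = -4.2/4 = -1.05
  s[X,Z] = ((1.2)·(-2.8) + (-1.8)·(-0.8) + (-1.8)·(2.2) + (-1.8)·(4.2) + (4.2)·(-2.8)) / 4 = -25.2/4 = -6.3
  s[Y,Y] = ((-1.8)·(-1.8) + (1.2)·(1.2) + (0.2)·(0.2) + (0.2)·(0.2) + (0.2)·(0.2)) / 4 = 4.8/4 = 1.2
  s[Y,Z] = ((-1.8)·(-2.8) + (1.2)·(-0.8) + (0.2)·(2.2) + (0.2)·(4.2) + (0.2)·(-2.8)) / 4 = 4.8/4 = 1.2
  s[Z,Z] = ((-2.8)·(-2.8) + (-0.8)·(-0.8) + (2.2)·(2.2) + (4.2)·(4.2) + (-2.8)·(-2.8)) / 4 = 38.8/4 = 9.7
  Sample standard deviations s_i = √(s[i,i]):
  s(X) = √(7.2) = 2.6833
  s(Y) = √(1.2) = 1.0954
  s(Z) = √(9.7) = 3.1145

Step 3 — r_{ij} = s_{ij} / (s_i · s_j):
  r[X,X] = 1 (diagonal).
  r[X,Y] = -1.05 / (2.6833 · 1.0954) = -1.05 / 2.9394 = -0.3572
  r[X,Z] = -6.3 / (2.6833 · 3.1145) = -6.3 / 8.357 = -0.7539
  r[Y,Y] = 1 (diagonal).
  r[Y,Z] = 1.2 / (1.0954 · 3.1145) = 1.2 / 3.4117 = 0.3517
  r[Z,Z] = 1 (diagonal).

R is symmetric with unit diagonal. Assembling:

R = [[1, -0.3572, -0.7539],
 [-0.3572, 1, 0.3517],
 [-0.7539, 0.3517, 1]]


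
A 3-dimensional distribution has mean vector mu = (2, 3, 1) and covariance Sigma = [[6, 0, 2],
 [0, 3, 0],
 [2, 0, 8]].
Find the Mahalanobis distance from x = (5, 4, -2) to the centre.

Step 1 — centre the observation: (x - mu) = (3, 1, -3).

Step 2 — invert Sigma (cofactor / det for 3×3, or solve directly):
  Sigma^{-1} = [[0.1818, 0, -0.0455],
 [0, 0.3333, 0],
 [-0.0455, 0, 0.1364]].

Step 3 — form the quadratic (x - mu)^T · Sigma^{-1} · (x - mu):
  Sigma^{-1} · (x - mu) = (0.6818, 0.3333, -0.5455).
  (x - mu)^T · [Sigma^{-1} · (x - mu)] = (3)·(0.6818) + (1)·(0.3333) + (-3)·(-0.5455) = 4.0152.

Step 4 — take square root: d = √(4.0152) ≈ 2.0038.

d(x, mu) = √(4.0152) ≈ 2.0038


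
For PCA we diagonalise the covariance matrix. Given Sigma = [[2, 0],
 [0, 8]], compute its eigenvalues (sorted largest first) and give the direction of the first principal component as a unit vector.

Step 1 — characteristic polynomial of 2×2 Sigma:
  det(Sigma - λI) = λ² - trace · λ + det = 0.
  trace = 2 + 8 = 10, det = 2·8 - (0)² = 16.
Step 2 — discriminant:
  Δ = trace² - 4·det = 100 - 64 = 36.
Step 3 — eigenvalues:
  λ = (trace ± √Δ)/2 = (10 ± 6)/2,
  λ_1 = 8,  λ_2 = 2.

Step 4 — unit eigenvector for λ_1: Sigma is diagonal, so its eigenvectors are the coordinate axes. λ_1 = 8 is the diagonal entry on the second coordinate axis, hence
  v_1 = (0, 1) (||v_1|| = 1).

λ_1 = 8,  λ_2 = 2;  v_1 ≈ (0, 1)


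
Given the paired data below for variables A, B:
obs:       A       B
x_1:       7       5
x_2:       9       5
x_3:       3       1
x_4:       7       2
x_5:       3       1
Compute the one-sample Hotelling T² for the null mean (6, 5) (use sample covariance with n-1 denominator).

Step 1 — sample mean vector:
  mean(A) = (7 + 9 + 3 + 7 + 3) / 5 = 29/5 = 5.8
  mean(B) = (5 + 5 + 1 + 2 + 1) / 5 = 14/5 = 2.8
  x̄ = (5.8, 2.8),  deviation x̄ - mu_0 = (5.8, 2.8) - (6, 5) = (-0.2, -2.2).

Step 2 — sample covariance matrix, S[i,j] = (1/(n-1)) · Σ_k (x_{k,i} - mean_i) · (x_{k,j} - mean_j), divisor n-1 = 4:
  S[A,A] = ((1.2)·(1.2) + (3.2)·(3.2) + (-2.8)·(-2.8) + (1.2)·(1.2) + (-2.8)·(-2.8)) / 4 = 28.8/4 = 7.2
  S[A,B] = ((1.2)·(2.2) + (3.2)·(2.2) + (-2.8)·(-1.8) + (1.2)·(-0.8) + (-2.8)·(-1.8)) / 4 = 18.8/4 = 4.7
  S[B,B] = ((2.2)·(2.2) + (2.2)·(2.2) + (-1.8)·(-1.8) + (-0.8)·(-0.8) + (-1.8)·(-1.8)) / 4 = 16.8/4 = 4.2
  S = [[7.2, 4.7],
 [4.7, 4.2]].

Step 3 — invert S. det(S) = 7.2·4.2 - (4.7)² = 8.15.
  S^{-1} = (1/det) · [[d, -b], [-b, a]] = [[0.5153, -0.5767],
 [-0.5767, 0.8834]].

Step 4 — quadratic form (x̄ - mu_0)^T · S^{-1} · (x̄ - mu_0):
  S^{-1} · (x̄ - mu_0) = (1.1656, -1.8282),
  (x̄ - mu_0)^T · [...] = (-0.2)·(1.1656) + (-2.2)·(-1.8282) = 3.789.

Step 5 — scale by n: T² = 5 · 3.789 = 18.9448.

T² ≈ 18.9448


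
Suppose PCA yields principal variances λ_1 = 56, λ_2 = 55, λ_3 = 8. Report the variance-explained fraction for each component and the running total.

Step 1 — total variance = trace(Sigma) = Σ λ_i = 56 + 55 + 8 = 119.

Step 2 — fraction explained by component i = λ_i / Σ λ:
  PC1: 56/119 = 0.4706
  PC2: 55/119 = 0.4622
  PC3: 8/119 = 0.0672

Step 3 — cumulative fraction after k components = (λ_1 + ... + λ_k) / Σ λ:
  k = 1: 56/119 = 0.4706
  k = 2: (56 + 55)/119 = 111/119 = 0.9328
  k = 3: (56 + 55 + 8)/119 = 119/119 = 1

Summary (fraction, with percent):

explained: PC1 0.4706 (47.06%), PC2 0.4622 (46.22%), PC3 0.0672 (6.72%);  cumulative: 0.4706, 0.9328, 1


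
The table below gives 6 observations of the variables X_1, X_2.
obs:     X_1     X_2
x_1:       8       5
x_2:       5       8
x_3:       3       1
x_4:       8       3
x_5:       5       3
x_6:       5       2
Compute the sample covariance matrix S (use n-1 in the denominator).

Step 1 — column means:
  mean(X_1) = (8 + 5 + 3 + 8 + 5 + 5) / 6 = 34/6 = 5.6667
  mean(X_2) = (5 + 8 + 1 + 3 + 3 + 2) / 6 = 22/6 = 3.6667

Step 2 — sample covariance S[i,j] = (1/(n-1)) · Σ_k (x_{k,i} - mean_i) · (x_{k,j} - mean_j), with n-1 = 5.
  S[X_1,X_1] = ((2.3333)·(2.3333) + (-0.6667)·(-0.6667) + (-2.6667)·(-2.6667) + (2.3333)·(2.3333) + (-0.6667)·(-0.6667) + (-0.6667)·(-0.6667)) / 5 = 19.3333/5 = 3.8667
  S[X_1,X_2] = ((2.3333)·(1.3333) + (-0.6667)·(4.3333) + (-2.6667)·(-2.6667) + (2.3333)·(-0.6667) + (-0.6667)·(-0.6667) + (-0.6667)·(-1.6667)) / 5 = 7.3333/5 = 1.4667
  S[X_2,X_2] = ((1.3333)·(1.3333) + (4.3333)·(4.3333) + (-2.6667)·(-2.6667) + (-0.6667)·(-0.6667) + (-0.6667)·(-0.6667) + (-1.6667)·(-1.6667)) / 5 = 31.3333/5 = 6.2667

S is symmetric (S[j,i] = S[i,j]). Assembling:

S = [[3.8667, 1.4667],
 [1.4667, 6.2667]]


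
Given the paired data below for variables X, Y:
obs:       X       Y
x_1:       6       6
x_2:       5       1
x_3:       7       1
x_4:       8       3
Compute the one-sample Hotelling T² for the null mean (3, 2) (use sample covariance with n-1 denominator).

Step 1 — sample mean vector:
  mean(X) = (6 + 5 + 7 + 8) / 4 = 26/4 = 6.5
  mean(Y) = (6 + 1 + 1 + 3) / 4 = 11/4 = 2.75
  x̄ = (6.5, 2.75),  deviation x̄ - mu_0 = (6.5, 2.75) - (3, 2) = (3.5, 0.75).

Step 2 — sample covariance matrix, S[i,j] = (1/(n-1)) · Σ_k (x_{k,i} - mean_i) · (x_{k,j} - mean_j), divisor n-1 = 3:
  S[X,X] = ((-0.5)·(-0.5) + (-1.5)·(-1.5) + (0.5)·(0.5) + (1.5)·(1.5)) / 3 = 5/3 = 1.6667
  S[X,Y] = ((-0.5)·(3.25) + (-1.5)·(-1.75) + (0.5)·(-1.75) + (1.5)·(0.25)) / 3 = 0.5/3 = 0.1667
  S[Y,Y] = ((3.25)·(3.25) + (-1.75)·(-1.75) + (-1.75)·(-1.75) + (0.25)·(0.25)) / 3 = 16.75/3 = 5.5833
  S = [[1.6667, 0.1667],
 [0.1667, 5.5833]].

Step 3 — invert S. det(S) = 1.6667·5.5833 - (0.1667)² = 9.2778.
  S^{-1} = (1/det) · [[d, -b], [-b, a]] = [[0.6018, -0.018],
 [-0.018, 0.1796]].

Step 4 — quadratic form (x̄ - mu_0)^T · S^{-1} · (x̄ - mu_0):
  S^{-1} · (x̄ - mu_0) = (2.0928, 0.0719),
  (x̄ - mu_0)^T · [...] = (3.5)·(2.0928) + (0.75)·(0.0719) = 7.3787.

Step 5 — scale by n: T² = 4 · 7.3787 = 29.515.

T² ≈ 29.515


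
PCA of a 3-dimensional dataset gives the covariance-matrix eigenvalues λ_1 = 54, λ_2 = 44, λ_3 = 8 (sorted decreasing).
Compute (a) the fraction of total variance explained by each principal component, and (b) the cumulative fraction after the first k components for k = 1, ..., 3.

Step 1 — total variance = trace(Sigma) = Σ λ_i = 54 + 44 + 8 = 106.

Step 2 — fraction explained by component i = λ_i / Σ λ:
  PC1: 54/106 = 0.5094
  PC2: 44/106 = 0.4151
  PC3: 8/106 = 0.0755

Step 3 — cumulative fraction after k components = (λ_1 + ... + λ_k) / Σ λ:
  k = 1: 54/106 = 0.5094
  k = 2: (54 + 44)/106 = 98/106 = 0.9245
  k = 3: (54 + 44 + 8)/106 = 106/106 = 1

Summary (fraction, with percent):

explained: PC1 0.5094 (50.94%), PC2 0.4151 (41.51%), PC3 0.0755 (7.55%);  cumulative: 0.5094, 0.9245, 1


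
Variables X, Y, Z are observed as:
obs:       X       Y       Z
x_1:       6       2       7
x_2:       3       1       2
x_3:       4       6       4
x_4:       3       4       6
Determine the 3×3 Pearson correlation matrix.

Step 1 — column means:
  mean(X) = (6 + 3 + 4 + 3) / 4 = 16/4 = 4
  mean(Y) = (2 + 1 + 6 + 4) / 4 = 13/4 = 3.25
  mean(Z) = (7 + 2 + 4 + 6) / 4 = 19/4 = 4.75

Step 2 — sample variances and covariances s[i,j] = (1/(n-1)) · Σ_k (x_{k,i} - mean_i) · (x_{k,j} - mean_j), with n-1 = 3:
  s[X,X] = ((2)·(2) + (-1)·(-1) + (0)·(0) + (-1)·(-1)) / 3 = 6/3 = 2
  s[X,Y] = ((2)·(-1.25) + (-1)·(-2.25) + (0)·(2.75) + (-1)·(0.75)) / 3 = -1/3 = -0.3333
  s[X,Z] = ((2)·(2.25) + (-1)·(-2.75) + (0)·(-0.75) + (-1)·(1.25)) / 3 = 6/3 = 2
  s[Y,Y] = ((-1.25)·(-1.25) + (-2.25)·(-2.25) + (2.75)·(2.75) + (0.75)·(0.75)) / 3 = 14.75/3 = 4.9167
  s[Y,Z] = ((-1.25)·(2.25) + (-2.25)·(-2.75) + (2.75)·(-0.75) + (0.75)·(1.25)) / 3 = 2.25/3 = 0.75
  s[Z,Z] = ((2.25)·(2.25) + (-2.75)·(-2.75) + (-0.75)·(-0.75) + (1.25)·(1.25)) / 3 = 14.75/3 = 4.9167
  Sample standard deviations s_i = √(s[i,i]):
  s(X) = √(2) = 1.4142
  s(Y) = √(4.9167) = 2.2174
  s(Z) = √(4.9167) = 2.2174

Step 3 — r_{ij} = s_{ij} / (s_i · s_j):
  r[X,X] = 1 (diagonal).
  r[X,Y] = -0.3333 / (1.4142 · 2.2174) = -0.3333 / 3.1358 = -0.1063
  r[X,Z] = 2 / (1.4142 · 2.2174) = 2 / 3.1358 = 0.6378
  r[Y,Y] = 1 (diagonal).
  r[Y,Z] = 0.75 / (2.2174 · 2.2174) = 0.75 / 4.9167 = 0.1525
  r[Z,Z] = 1 (diagonal).

R is symmetric with unit diagonal. Assembling:

R = [[1, -0.1063, 0.6378],
 [-0.1063, 1, 0.1525],
 [0.6378, 0.1525, 1]]


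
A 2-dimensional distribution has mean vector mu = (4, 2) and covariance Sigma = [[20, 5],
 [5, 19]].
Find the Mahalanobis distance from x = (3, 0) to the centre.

Step 1 — centre the observation: (x - mu) = (-1, -2).

Step 2 — invert Sigma. det(Sigma) = 20·19 - (5)² = 355.
  Sigma^{-1} = (1/det) · [[d, -b], [-b, a]] = [[0.0535, -0.0141],
 [-0.0141, 0.0563]].

Step 3 — form the quadratic (x - mu)^T · Sigma^{-1} · (x - mu):
  Sigma^{-1} · (x - mu) = (-0.0254, -0.0986).
  (x - mu)^T · [Sigma^{-1} · (x - mu)] = (-1)·(-0.0254) + (-2)·(-0.0986) = 0.2225.

Step 4 — take square root: d = √(0.2225) ≈ 0.4717.

d(x, mu) = √(0.2225) ≈ 0.4717


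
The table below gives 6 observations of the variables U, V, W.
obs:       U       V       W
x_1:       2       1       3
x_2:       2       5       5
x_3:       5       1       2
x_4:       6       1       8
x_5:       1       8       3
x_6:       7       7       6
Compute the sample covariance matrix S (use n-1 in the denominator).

Step 1 — column means:
  mean(U) = (2 + 2 + 5 + 6 + 1 + 7) / 6 = 23/6 = 3.8333
  mean(V) = (1 + 5 + 1 + 1 + 8 + 7) / 6 = 23/6 = 3.8333
  mean(W) = (3 + 5 + 2 + 8 + 3 + 6) / 6 = 27/6 = 4.5

Step 2 — sample covariance S[i,j] = (1/(n-1)) · Σ_k (x_{k,i} - mean_i) · (x_{k,j} - mean_j), with n-1 = 5.
  S[U,U] = ((-1.8333)·(-1.8333) + (-1.8333)·(-1.8333) + (1.1667)·(1.1667) + (2.1667)·(2.1667) + (-2.8333)·(-2.8333) + (3.1667)·(3.1667)) / 5 = 30.8333/5 = 6.1667
  S[U,V] = ((-1.8333)·(-2.8333) + (-1.8333)·(1.1667) + (1.1667)·(-2.8333) + (2.1667)·(-2.8333) + (-2.8333)·(4.1667) + (3.1667)·(3.1667)) / 5 = -8.1667/5 = -1.6333
  S[U,W] = ((-1.8333)·(-1.5) + (-1.8333)·(0.5) + (1.1667)·(-2.5) + (2.1667)·(3.5) + (-2.8333)·(-1.5) + (3.1667)·(1.5)) / 5 = 15.5/5 = 3.1
  S[V,V] = ((-2.8333)·(-2.8333) + (1.1667)·(1.1667) + (-2.8333)·(-2.8333) + (-2.8333)·(-2.8333) + (4.1667)·(4.1667) + (3.1667)·(3.1667)) / 5 = 52.8333/5 = 10.5667
  S[V,W] = ((-2.8333)·(-1.5) + (1.1667)·(0.5) + (-2.8333)·(-2.5) + (-2.8333)·(3.5) + (4.1667)·(-1.5) + (3.1667)·(1.5)) / 5 = 0.5/5 = 0.1
  S[W,W] = ((-1.5)·(-1.5) + (0.5)·(0.5) + (-2.5)·(-2.5) + (3.5)·(3.5) + (-1.5)·(-1.5) + (1.5)·(1.5)) / 5 = 25.5/5 = 5.1

S is symmetric (S[j,i] = S[i,j]). Assembling:

S = [[6.1667, -1.6333, 3.1],
 [-1.6333, 10.5667, 0.1],
 [3.1, 0.1, 5.1]]


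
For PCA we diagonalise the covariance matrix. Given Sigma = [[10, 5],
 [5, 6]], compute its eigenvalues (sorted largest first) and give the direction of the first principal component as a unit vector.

Step 1 — characteristic polynomial of 2×2 Sigma:
  det(Sigma - λI) = λ² - trace · λ + det = 0.
  trace = 10 + 6 = 16, det = 10·6 - (5)² = 35.
Step 2 — discriminant:
  Δ = trace² - 4·det = 256 - 140 = 116.
Step 3 — eigenvalues:
  λ = (trace ± √Δ)/2 = (16 ± 10.7703)/2,
  λ_1 = 13.3852,  λ_2 = 2.6148.

Step 4 — unit eigenvector for λ_1: solve (Sigma - λ_1 I)v = 0. First row:
  (10 - 13.3852)·v_x + (5)·v_y = 0, i.e. (-3.3852)·v_x + (5)·v_y = 0,
  so v ∝ (b, λ_1 - a) = (5, 3.3852) = u.
  ||u|| = √((5)² + (3.3852)²) = √(36.4593) ≈ 6.0382,
  v_1 = u/||u|| ≈ (0.8281, 0.5606) (||v_1|| = 1).

λ_1 = 13.3852,  λ_2 = 2.6148;  v_1 ≈ (0.8281, 0.5606)


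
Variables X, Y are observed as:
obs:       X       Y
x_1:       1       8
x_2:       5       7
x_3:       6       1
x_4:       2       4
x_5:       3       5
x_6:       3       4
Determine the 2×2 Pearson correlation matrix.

Step 1 — column means:
  mean(X) = (1 + 5 + 6 + 2 + 3 + 3) / 6 = 20/6 = 3.3333
  mean(Y) = (8 + 7 + 1 + 4 + 5 + 4) / 6 = 29/6 = 4.8333

Step 2 — sample variances and covariances s[i,j] = (1/(n-1)) · Σ_k (x_{k,i} - mean_i) · (x_{k,j} - mean_j), with n-1 = 5:
  s[X,X] = ((-2.3333)·(-2.3333) + (1.6667)·(1.6667) + (2.6667)·(2.6667) + (-1.3333)·(-1.3333) + (-0.3333)·(-0.3333) + (-0.3333)·(-0.3333)) / 5 = 17.3333/5 = 3.4667
  s[X,Y] = ((-2.3333)·(3.1667) + (1.6667)·(2.1667) + (2.6667)·(-3.8333) + (-1.3333)·(-0.8333) + (-0.3333)·(0.1667) + (-0.3333)·(-0.8333)) / 5 = -12.6667/5 = -2.5333
  s[Y,Y] = ((3.1667)·(3.1667) + (2.1667)·(2.1667) + (-3.8333)·(-3.8333) + (-0.8333)·(-0.8333) + (0.1667)·(0.1667) + (-0.8333)·(-0.8333)) / 5 = 30.8333/5 = 6.1667
  Sample standard deviations s_i = √(s[i,i]):
  s(X) = √(3.4667) = 1.8619
  s(Y) = √(6.1667) = 2.4833

Step 3 — r_{ij} = s_{ij} / (s_i · s_j):
  r[X,X] = 1 (diagonal).
  r[X,Y] = -2.5333 / (1.8619 · 2.4833) = -2.5333 / 4.6236 = -0.5479
  r[Y,Y] = 1 (diagonal).

R is symmetric with unit diagonal. Assembling:

R = [[1, -0.5479],
 [-0.5479, 1]]


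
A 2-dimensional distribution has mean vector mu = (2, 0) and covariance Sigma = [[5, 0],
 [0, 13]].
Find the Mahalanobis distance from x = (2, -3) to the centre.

Step 1 — centre the observation: (x - mu) = (0, -3).

Step 2 — invert Sigma. det(Sigma) = 5·13 - (0)² = 65.
  Sigma^{-1} = (1/det) · [[d, -b], [-b, a]] = [[0.2, 0],
 [0, 0.0769]].

Step 3 — form the quadratic (x - mu)^T · Sigma^{-1} · (x - mu):
  Sigma^{-1} · (x - mu) = (0, -0.2308).
  (x - mu)^T · [Sigma^{-1} · (x - mu)] = (0)·(0) + (-3)·(-0.2308) = 0.6923.

Step 4 — take square root: d = √(0.6923) ≈ 0.8321.

d(x, mu) = √(0.6923) ≈ 0.8321


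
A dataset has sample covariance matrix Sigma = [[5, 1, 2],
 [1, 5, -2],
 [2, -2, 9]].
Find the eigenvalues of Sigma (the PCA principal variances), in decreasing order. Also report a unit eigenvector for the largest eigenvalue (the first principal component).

Step 1 — characteristic polynomial p(λ) = det(λI - Sigma) = λ³ - tr·λ² + c_1·λ - det, where tr = trace, c_1 = sum of the principal 2×2 minors, det = det(Sigma):
  tr = 5 + 5 + 9 = 19,
  c_1 = (5·5 - (1)²) + (5·9 - (2)²) + (5·9 - (-2)²) = 24 + 41 + 41 = 106,
  det = 5·(5·9 - (-2)²) - (1)·((1)·9 - (-2)·(2)) + (2)·((1)·(-2) - 5·(2)) = 5·(41) - (1)·(13) + (2)·(-12) = 168.
  So p(λ) = λ³ - 19λ² + 106λ - 168.
Step 2 — look for an integer root (rational root theorem: any rational root is an integer divisor of 168). Testing λ = 6:
  p(6) = 216 - 684 + 636 - 168 = 0  ✓
  Dividing out (λ - 6): p(λ) = (λ - 6)(λ² - 13λ + 28).
Step 3 — remaining eigenvalues from the quadratic λ² - 13λ + 28 = 0:
  Δ = 13² - 4·28 = 169 - 112 = 57,  λ = (13 ± √57)/2 = (13 ± 7.5498)/2 ≈ 10.2749 or 2.7251.
  Sorted: λ_1 = 10.2749,  λ_2 = 6,  λ_3 = 2.7251  (check: sum = 19 = tr ✓).

Step 4 — unit eigenvector for λ_1 ≈ 10.2749: v spans the null space of (Sigma - λ_1 I), whose rows are
  r_1 = (-5.2749, 1, 2),  r_2 = (1, -5.2749, -2),  r_3 = (2, -2, -1.2749).
  v is orthogonal to every row, so take v ∝ r_1 × r_2 = ((1)·(-2) - (2)·(-5.2749), (2)·(1) - (-5.2749)·(-2), (-5.2749)·(-5.2749) - (1)·(1)) ≈ (8.5498, -8.5498, 26.8248).
  Let u = (8.5498, -8.5498, 26.8248).
  ||u|| = √((8.5498)² + (-8.5498)² + (26.8248)²) = √(865.7666) ≈ 29.4239,  v_1 = u/||u|| ≈ (0.2906, -0.2906, 0.9117) (||v_1|| = 1).

λ_1 = 10.2749,  λ_2 = 6,  λ_3 = 2.7251;  v_1 ≈ (0.2906, -0.2906, 0.9117)


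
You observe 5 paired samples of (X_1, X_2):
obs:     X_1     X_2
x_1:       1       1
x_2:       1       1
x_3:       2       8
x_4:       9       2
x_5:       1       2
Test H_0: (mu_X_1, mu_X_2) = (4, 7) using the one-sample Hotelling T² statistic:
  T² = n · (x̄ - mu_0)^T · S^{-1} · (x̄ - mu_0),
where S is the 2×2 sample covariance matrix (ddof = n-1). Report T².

Step 1 — sample mean vector:
  mean(X_1) = (1 + 1 + 2 + 9 + 1) / 5 = 14/5 = 2.8
  mean(X_2) = (1 + 1 + 8 + 2 + 2) / 5 = 14/5 = 2.8
  x̄ = (2.8, 2.8),  deviation x̄ - mu_0 = (2.8, 2.8) - (4, 7) = (-1.2, -4.2).

Step 2 — sample covariance matrix, S[i,j] = (1/(n-1)) · Σ_k (x_{k,i} - mean_i) · (x_{k,j} - mean_j), divisor n-1 = 4:
  S[X_1,X_1] = ((-1.8)·(-1.8) + (-1.8)·(-1.8) + (-0.8)·(-0.8) + (6.2)·(6.2) + (-1.8)·(-1.8)) / 4 = 48.8/4 = 12.2
  S[X_1,X_2] = ((-1.8)·(-1.8) + (-1.8)·(-1.8) + (-0.8)·(5.2) + (6.2)·(-0.8) + (-1.8)·(-0.8)) / 4 = -1.2/4 = -0.3
  S[X_2,X_2] = ((-1.8)·(-1.8) + (-1.8)·(-1.8) + (5.2)·(5.2) + (-0.8)·(-0.8) + (-0.8)·(-0.8)) / 4 = 34.8/4 = 8.7
  S = [[12.2, -0.3],
 [-0.3, 8.7]].

Step 3 — invert S. det(S) = 12.2·8.7 - (-0.3)² = 106.05.
  S^{-1} = (1/det) · [[d, -b], [-b, a]] = [[0.082, 0.0028],
 [0.0028, 0.115]].

Step 4 — quadratic form (x̄ - mu_0)^T · S^{-1} · (x̄ - mu_0):
  S^{-1} · (x̄ - mu_0) = (-0.1103, -0.4866),
  (x̄ - mu_0)^T · [...] = (-1.2)·(-0.1103) + (-4.2)·(-0.4866) = 2.176.

Step 5 — scale by n: T² = 5 · 2.176 = 10.8798.

T² ≈ 10.8798


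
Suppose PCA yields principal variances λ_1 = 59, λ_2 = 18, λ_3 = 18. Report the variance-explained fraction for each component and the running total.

Step 1 — total variance = trace(Sigma) = Σ λ_i = 59 + 18 + 18 = 95.

Step 2 — fraction explained by component i = λ_i / Σ λ:
  PC1: 59/95 = 0.6211
  PC2: 18/95 = 0.1895
  PC3: 18/95 = 0.1895

Step 3 — cumulative fraction after k components = (λ_1 + ... + λ_k) / Σ λ:
  k = 1: 59/95 = 0.6211
  k = 2: (59 + 18)/95 = 77/95 = 0.8105
  k = 3: (59 + 18 + 18)/95 = 95/95 = 1

Summary (fraction, with percent):

explained: PC1 0.6211 (62.11%), PC2 0.1895 (18.95%), PC3 0.1895 (18.95%);  cumulative: 0.6211, 0.8105, 1


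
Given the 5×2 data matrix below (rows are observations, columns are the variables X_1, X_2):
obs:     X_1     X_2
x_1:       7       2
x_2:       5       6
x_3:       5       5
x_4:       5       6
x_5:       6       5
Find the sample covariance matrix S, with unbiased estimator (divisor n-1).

Step 1 — column means:
  mean(X_1) = (7 + 5 + 5 + 5 + 6) / 5 = 28/5 = 5.6
  mean(X_2) = (2 + 6 + 5 + 6 + 5) / 5 = 24/5 = 4.8

Step 2 — sample covariance S[i,j] = (1/(n-1)) · Σ_k (x_{k,i} - mean_i) · (x_{k,j} - mean_j), with n-1 = 4.
  S[X_1,X_1] = ((1.4)·(1.4) + (-0.6)·(-0.6) + (-0.6)·(-0.6) + (-0.6)·(-0.6) + (0.4)·(0.4)) / 4 = 3.2/4 = 0.8
  S[X_1,X_2] = ((1.4)·(-2.8) + (-0.6)·(1.2) + (-0.6)·(0.2) + (-0.6)·(1.2) + (0.4)·(0.2)) / 4 = -5.4/4 = -1.35
  S[X_2,X_2] = ((-2.8)·(-2.8) + (1.2)·(1.2) + (0.2)·(0.2) + (1.2)·(1.2) + (0.2)·(0.2)) / 4 = 10.8/4 = 2.7

S is symmetric (S[j,i] = S[i,j]). Assembling:

S = [[0.8, -1.35],
 [-1.35, 2.7]]


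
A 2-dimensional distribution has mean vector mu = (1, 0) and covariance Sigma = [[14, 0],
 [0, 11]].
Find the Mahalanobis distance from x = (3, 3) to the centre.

Step 1 — centre the observation: (x - mu) = (2, 3).

Step 2 — invert Sigma. det(Sigma) = 14·11 - (0)² = 154.
  Sigma^{-1} = (1/det) · [[d, -b], [-b, a]] = [[0.0714, 0],
 [0, 0.0909]].

Step 3 — form the quadratic (x - mu)^T · Sigma^{-1} · (x - mu):
  Sigma^{-1} · (x - mu) = (0.1429, 0.2727).
  (x - mu)^T · [Sigma^{-1} · (x - mu)] = (2)·(0.1429) + (3)·(0.2727) = 1.1039.

Step 4 — take square root: d = √(1.1039) ≈ 1.0507.

d(x, mu) = √(1.1039) ≈ 1.0507


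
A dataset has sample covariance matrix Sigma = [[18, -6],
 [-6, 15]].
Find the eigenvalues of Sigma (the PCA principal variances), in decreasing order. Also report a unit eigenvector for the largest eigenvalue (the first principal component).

Step 1 — characteristic polynomial of 2×2 Sigma:
  det(Sigma - λI) = λ² - trace · λ + det = 0.
  trace = 18 + 15 = 33, det = 18·15 - (-6)² = 234.
Step 2 — discriminant:
  Δ = trace² - 4·det = 1089 - 936 = 153.
Step 3 — eigenvalues:
  λ = (trace ± √Δ)/2 = (33 ± 12.3693)/2,
  λ_1 = 22.6847,  λ_2 = 10.3153.

Step 4 — unit eigenvector for λ_1: solve (Sigma - λ_1 I)v = 0. First row:
  (18 - 22.6847)·v_x + (-6)·v_y = 0, i.e. (-4.6847)·v_x + (-6)·v_y = 0,
  so v ∝ (b, λ_1 - a) = (-6, 4.6847); multiply by -1 so the first entry is positive: u = (6, -4.6847).
  ||u|| = √((6)² + (-4.6847)²) = √(57.946) ≈ 7.6122,
  v_1 = u/||u|| ≈ (0.7882, -0.6154) (||v_1|| = 1).

λ_1 = 22.6847,  λ_2 = 10.3153;  v_1 ≈ (0.7882, -0.6154)


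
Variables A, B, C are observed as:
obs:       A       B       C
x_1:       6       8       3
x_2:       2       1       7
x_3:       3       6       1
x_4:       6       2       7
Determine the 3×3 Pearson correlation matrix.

Step 1 — column means:
  mean(A) = (6 + 2 + 3 + 6) / 4 = 17/4 = 4.25
  mean(B) = (8 + 1 + 6 + 2) / 4 = 17/4 = 4.25
  mean(C) = (3 + 7 + 1 + 7) / 4 = 18/4 = 4.5

Step 2 — sample variances and covariances s[i,j] = (1/(n-1)) · Σ_k (x_{k,i} - mean_i) · (x_{k,j} - mean_j), with n-1 = 3:
  s[A,A] = ((1.75)·(1.75) + (-2.25)·(-2.25) + (-1.25)·(-1.25) + (1.75)·(1.75)) / 3 = 12.75/3 = 4.25
  s[A,B] = ((1.75)·(3.75) + (-2.25)·(-3.25) + (-1.25)·(1.75) + (1.75)·(-2.25)) / 3 = 7.75/3 = 2.5833
  s[A,C] = ((1.75)·(-1.5) + (-2.25)·(2.5) + (-1.25)·(-3.5) + (1.75)·(2.5)) / 3 = 0.5/3 = 0.1667
  s[B,B] = ((3.75)·(3.75) + (-3.25)·(-3.25) + (1.75)·(1.75) + (-2.25)·(-2.25)) / 3 = 32.75/3 = 10.9167
  s[B,C] = ((3.75)·(-1.5) + (-3.25)·(2.5) + (1.75)·(-3.5) + (-2.25)·(2.5)) / 3 = -25.5/3 = -8.5
  s[C,C] = ((-1.5)·(-1.5) + (2.5)·(2.5) + (-3.5)·(-3.5) + (2.5)·(2.5)) / 3 = 27/3 = 9
  Sample standard deviations s_i = √(s[i,i]):
  s(A) = √(4.25) = 2.0616
  s(B) = √(10.9167) = 3.304
  s(C) = √(9) = 3

Step 3 — r_{ij} = s_{ij} / (s_i · s_j):
  r[A,A] = 1 (diagonal).
  r[A,B] = 2.5833 / (2.0616 · 3.304) = 2.5833 / 6.8114 = 0.3793
  r[A,C] = 0.1667 / (2.0616 · 3) = 0.1667 / 6.1847 = 0.0269
  r[B,B] = 1 (diagonal).
  r[B,C] = -8.5 / (3.304 · 3) = -8.5 / 9.9121 = -0.8575
  r[C,C] = 1 (diagonal).

R is symmetric with unit diagonal. Assembling:

R = [[1, 0.3793, 0.0269],
 [0.3793, 1, -0.8575],
 [0.0269, -0.8575, 1]]


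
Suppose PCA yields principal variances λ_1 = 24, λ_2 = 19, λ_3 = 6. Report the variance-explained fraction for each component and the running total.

Step 1 — total variance = trace(Sigma) = Σ λ_i = 24 + 19 + 6 = 49.

Step 2 — fraction explained by component i = λ_i / Σ λ:
  PC1: 24/49 = 0.4898
  PC2: 19/49 = 0.3878
  PC3: 6/49 = 0.1224

Step 3 — cumulative fraction after k components = (λ_1 + ... + λ_k) / Σ λ:
  k = 1: 24/49 = 0.4898
  k = 2: (24 + 19)/49 = 43/49 = 0.8776
  k = 3: (24 + 19 + 6)/49 = 49/49 = 1

Summary (fraction, with percent):

explained: PC1 0.4898 (48.98%), PC2 0.3878 (38.78%), PC3 0.1224 (12.24%);  cumulative: 0.4898, 0.8776, 1


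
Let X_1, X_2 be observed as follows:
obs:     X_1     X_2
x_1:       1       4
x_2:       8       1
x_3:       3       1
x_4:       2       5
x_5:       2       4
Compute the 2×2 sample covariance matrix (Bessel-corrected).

Step 1 — column means:
  mean(X_1) = (1 + 8 + 3 + 2 + 2) / 5 = 16/5 = 3.2
  mean(X_2) = (4 + 1 + 1 + 5 + 4) / 5 = 15/5 = 3

Step 2 — sample covariance S[i,j] = (1/(n-1)) · Σ_k (x_{k,i} - mean_i) · (x_{k,j} - mean_j), with n-1 = 4.
  S[X_1,X_1] = ((-2.2)·(-2.2) + (4.8)·(4.8) + (-0.2)·(-0.2) + (-1.2)·(-1.2) + (-1.2)·(-1.2)) / 4 = 30.8/4 = 7.7
  S[X_1,X_2] = ((-2.2)·(1) + (4.8)·(-2) + (-0.2)·(-2) + (-1.2)·(2) + (-1.2)·(1)) / 4 = -15/4 = -3.75
  S[X_2,X_2] = ((1)·(1) + (-2)·(-2) + (-2)·(-2) + (2)·(2) + (1)·(1)) / 4 = 14/4 = 3.5

S is symmetric (S[j,i] = S[i,j]). Assembling:

S = [[7.7, -3.75],
 [-3.75, 3.5]]


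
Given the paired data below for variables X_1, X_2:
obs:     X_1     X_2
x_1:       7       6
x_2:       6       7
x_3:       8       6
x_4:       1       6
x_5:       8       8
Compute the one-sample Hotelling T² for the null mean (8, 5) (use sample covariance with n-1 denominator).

Step 1 — sample mean vector:
  mean(X_1) = (7 + 6 + 8 + 1 + 8) / 5 = 30/5 = 6
  mean(X_2) = (6 + 7 + 6 + 6 + 8) / 5 = 33/5 = 6.6
  x̄ = (6, 6.6),  deviation x̄ - mu_0 = (6, 6.6) - (8, 5) = (-2, 1.6).

Step 2 — sample covariance matrix, S[i,j] = (1/(n-1)) · Σ_k (x_{k,i} - mean_i) · (x_{k,j} - mean_j), divisor n-1 = 4:
  S[X_1,X_1] = ((1)·(1) + (0)·(0) + (2)·(2) + (-5)·(-5) + (2)·(2)) / 4 = 34/4 = 8.5
  S[X_1,X_2] = ((1)·(-0.6) + (0)·(0.4) + (2)·(-0.6) + (-5)·(-0.6) + (2)·(1.4)) / 4 = 4/4 = 1
  S[X_2,X_2] = ((-0.6)·(-0.6) + (0.4)·(0.4) + (-0.6)·(-0.6) + (-0.6)·(-0.6) + (1.4)·(1.4)) / 4 = 3.2/4 = 0.8
  S = [[8.5, 1],
 [1, 0.8]].

Step 3 — invert S. det(S) = 8.5·0.8 - (1)² = 5.8.
  S^{-1} = (1/det) · [[d, -b], [-b, a]] = [[0.1379, -0.1724],
 [-0.1724, 1.4655]].

Step 4 — quadratic form (x̄ - mu_0)^T · S^{-1} · (x̄ - mu_0):
  S^{-1} · (x̄ - mu_0) = (-0.5517, 2.6897),
  (x̄ - mu_0)^T · [...] = (-2)·(-0.5517) + (1.6)·(2.6897) = 5.4069.

Step 5 — scale by n: T² = 5 · 5.4069 = 27.0345.

T² ≈ 27.0345


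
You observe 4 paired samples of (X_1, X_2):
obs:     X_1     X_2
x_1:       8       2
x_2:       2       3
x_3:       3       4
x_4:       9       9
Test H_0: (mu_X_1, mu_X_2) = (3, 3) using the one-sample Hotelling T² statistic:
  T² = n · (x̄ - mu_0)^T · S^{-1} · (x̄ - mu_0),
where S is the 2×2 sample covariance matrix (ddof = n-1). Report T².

Step 1 — sample mean vector:
  mean(X_1) = (8 + 2 + 3 + 9) / 4 = 22/4 = 5.5
  mean(X_2) = (2 + 3 + 4 + 9) / 4 = 18/4 = 4.5
  x̄ = (5.5, 4.5),  deviation x̄ - mu_0 = (5.5, 4.5) - (3, 3) = (2.5, 1.5).

Step 2 — sample covariance matrix, S[i,j] = (1/(n-1)) · Σ_k (x_{k,i} - mean_i) · (x_{k,j} - mean_j), divisor n-1 = 3:
  S[X_1,X_1] = ((2.5)·(2.5) + (-3.5)·(-3.5) + (-2.5)·(-2.5) + (3.5)·(3.5)) / 3 = 37/3 = 12.3333
  S[X_1,X_2] = ((2.5)·(-2.5) + (-3.5)·(-1.5) + (-2.5)·(-0.5) + (3.5)·(4.5)) / 3 = 16/3 = 5.3333
  S[X_2,X_2] = ((-2.5)·(-2.5) + (-1.5)·(-1.5) + (-0.5)·(-0.5) + (4.5)·(4.5)) / 3 = 29/3 = 9.6667
  S = [[12.3333, 5.3333],
 [5.3333, 9.6667]].

Step 3 — invert S. det(S) = 12.3333·9.6667 - (5.3333)² = 90.7778.
  S^{-1} = (1/det) · [[d, -b], [-b, a]] = [[0.1065, -0.0588],
 [-0.0588, 0.1359]].

Step 4 — quadratic form (x̄ - mu_0)^T · S^{-1} · (x̄ - mu_0):
  S^{-1} · (x̄ - mu_0) = (0.1781, 0.0569),
  (x̄ - mu_0)^T · [...] = (2.5)·(0.1781) + (1.5)·(0.0569) = 0.5306.

Step 5 — scale by n: T² = 4 · 0.5306 = 2.1224.

T² ≈ 2.1224


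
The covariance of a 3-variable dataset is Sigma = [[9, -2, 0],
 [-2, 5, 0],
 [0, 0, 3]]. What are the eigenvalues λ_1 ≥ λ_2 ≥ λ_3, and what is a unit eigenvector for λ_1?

Step 1 — characteristic polynomial p(λ) = det(λI - Sigma) = λ³ - tr·λ² + c_1·λ - det, where tr = trace, c_1 = sum of the principal 2×2 minors, det = det(Sigma):
  tr = 9 + 5 + 3 = 17,
  c_1 = (9·5 - (-2)²) + (9·3 - (0)²) + (5·3 - (0)²) = 41 + 27 + 15 = 83,
  det = 9·(5·3 - (0)²) - (-2)·((-2)·3 - (0)·(0)) + (0)·((-2)·(0) - 5·(0)) = 9·(15) - (-2)·(-6) + (0)·(0) = 123.
  So p(λ) = λ³ - 17λ² + 83λ - 123.
Step 2 — look for an integer root (rational root theorem: any rational root is an integer divisor of 123). Testing λ = 3:
  p(3) = 27 - 153 + 249 - 123 = 0  ✓
  Dividing out (λ - 3): p(λ) = (λ - 3)(λ² - 14λ + 41).
Step 3 — remaining eigenvalues from the quadratic λ² - 14λ + 41 = 0:
  Δ = 14² - 4·41 = 196 - 164 = 32,  λ = (14 ± √32)/2 = (14 ± 5.6569)/2 ≈ 9.8284 or 4.1716.
  Sorted: λ_1 = 9.8284,  λ_2 = 4.1716,  λ_3 = 3  (check: sum = 17 = tr ✓).

Step 4 — unit eigenvector for λ_1 ≈ 9.8284: v spans the null space of (Sigma - λ_1 I), whose rows are
  r_1 = (-0.8284, -2, 0),  r_2 = (-2, -4.8284, 0),  r_3 = (0, 0, -6.8284).
  v is orthogonal to every row, so take v ∝ r_1 × r_3 = ((-2)·(-6.8284) - (0)·(0), (0)·(0) - (-0.8284)·(-6.8284), (-0.8284)·(0) - (-2)·(0)) ≈ (13.6569, -5.6569, 0).
  Let u = (13.6569, -5.6569, 0).
  ||u|| = √((13.6569)² + (-5.6569)² + (0)²) = √(218.5097) ≈ 14.7821,  v_1 = u/||u|| ≈ (0.9239, -0.3827, 0) (||v_1|| = 1).

λ_1 = 9.8284,  λ_2 = 4.1716,  λ_3 = 3;  v_1 ≈ (0.9239, -0.3827, 0)


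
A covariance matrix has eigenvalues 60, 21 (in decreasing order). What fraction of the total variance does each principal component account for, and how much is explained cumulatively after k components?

Step 1 — total variance = trace(Sigma) = Σ λ_i = 60 + 21 = 81.

Step 2 — fraction explained by component i = λ_i / Σ λ:
  PC1: 60/81 = 0.7407
  PC2: 21/81 = 0.2593

Step 3 — cumulative fraction after k components = (λ_1 + ... + λ_k) / Σ λ:
  k = 1: 60/81 = 0.7407
  k = 2: (60 + 21)/81 = 81/81 = 1

Summary (fraction, with percent):

explained: PC1 0.7407 (74.07%), PC2 0.2593 (25.93%);  cumulative: 0.7407, 1


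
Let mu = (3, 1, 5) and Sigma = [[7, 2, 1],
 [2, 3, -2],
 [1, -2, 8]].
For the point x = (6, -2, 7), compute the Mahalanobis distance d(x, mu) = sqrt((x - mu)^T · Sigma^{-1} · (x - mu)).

Step 1 — centre the observation: (x - mu) = (3, -3, 2).

Step 2 — invert Sigma (cofactor / det for 3×3, or solve directly):
  Sigma^{-1} = [[0.2062, -0.1856, -0.0722],
 [-0.1856, 0.567, 0.1649],
 [-0.0722, 0.1649, 0.1753]].

Step 3 — form the quadratic (x - mu)^T · Sigma^{-1} · (x - mu):
  Sigma^{-1} · (x - mu) = (1.0309, -1.9278, -0.3608).
  (x - mu)^T · [Sigma^{-1} · (x - mu)] = (3)·(1.0309) + (-3)·(-1.9278) + (2)·(-0.3608) = 8.1546.

Step 4 — take square root: d = √(8.1546) ≈ 2.8556.

d(x, mu) = √(8.1546) ≈ 2.8556


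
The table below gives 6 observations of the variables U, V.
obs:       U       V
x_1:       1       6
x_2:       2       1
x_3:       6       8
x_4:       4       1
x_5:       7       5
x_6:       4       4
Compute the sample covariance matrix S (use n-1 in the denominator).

Step 1 — column means:
  mean(U) = (1 + 2 + 6 + 4 + 7 + 4) / 6 = 24/6 = 4
  mean(V) = (6 + 1 + 8 + 1 + 5 + 4) / 6 = 25/6 = 4.1667

Step 2 — sample covariance S[i,j] = (1/(n-1)) · Σ_k (x_{k,i} - mean_i) · (x_{k,j} - mean_j), with n-1 = 5.
  S[U,U] = ((-3)·(-3) + (-2)·(-2) + (2)·(2) + (0)·(0) + (3)·(3) + (0)·(0)) / 5 = 26/5 = 5.2
  S[U,V] = ((-3)·(1.8333) + (-2)·(-3.1667) + (2)·(3.8333) + (0)·(-3.1667) + (3)·(0.8333) + (0)·(-0.1667)) / 5 = 11/5 = 2.2
  S[V,V] = ((1.8333)·(1.8333) + (-3.1667)·(-3.1667) + (3.8333)·(3.8333) + (-3.1667)·(-3.1667) + (0.8333)·(0.8333) + (-0.1667)·(-0.1667)) / 5 = 38.8333/5 = 7.7667

S is symmetric (S[j,i] = S[i,j]). Assembling:

S = [[5.2, 2.2],
 [2.2, 7.7667]]


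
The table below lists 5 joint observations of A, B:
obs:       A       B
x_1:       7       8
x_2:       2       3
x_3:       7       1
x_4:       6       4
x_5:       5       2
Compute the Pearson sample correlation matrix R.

Step 1 — column means:
  mean(A) = (7 + 2 + 7 + 6 + 5) / 5 = 27/5 = 5.4
  mean(B) = (8 + 3 + 1 + 4 + 2) / 5 = 18/5 = 3.6

Step 2 — sample variances and covariances s[i,j] = (1/(n-1)) · Σ_k (x_{k,i} - mean_i) · (x_{k,j} - mean_j), with n-1 = 4:
  s[A,A] = ((1.6)·(1.6) + (-3.4)·(-3.4) + (1.6)·(1.6) + (0.6)·(0.6) + (-0.4)·(-0.4)) / 4 = 17.2/4 = 4.3
  s[A,B] = ((1.6)·(4.4) + (-3.4)·(-0.6) + (1.6)·(-2.6) + (0.6)·(0.4) + (-0.4)·(-1.6)) / 4 = 5.8/4 = 1.45
  s[B,B] = ((4.4)·(4.4) + (-0.6)·(-0.6) + (-2.6)·(-2.6) + (0.4)·(0.4) + (-1.6)·(-1.6)) / 4 = 29.2/4 = 7.3
  Sample standard deviations s_i = √(s[i,i]):
  s(A) = √(4.3) = 2.0736
  s(B) = √(7.3) = 2.7019

Step 3 — r_{ij} = s_{ij} / (s_i · s_j):
  r[A,A] = 1 (diagonal).
  r[A,B] = 1.45 / (2.0736 · 2.7019) = 1.45 / 5.6027 = 0.2588
  r[B,B] = 1 (diagonal).

R is symmetric with unit diagonal. Assembling:

R = [[1, 0.2588],
 [0.2588, 1]]


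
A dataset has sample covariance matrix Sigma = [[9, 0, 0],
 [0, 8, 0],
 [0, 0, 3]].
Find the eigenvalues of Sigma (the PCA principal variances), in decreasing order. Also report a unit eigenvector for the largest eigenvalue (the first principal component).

Step 1 — characteristic polynomial p(λ) = det(λI - Sigma) = λ³ - tr·λ² + c_1·λ - det, where tr = trace, c_1 = sum of the principal 2×2 minors, det = det(Sigma):
  tr = 9 + 8 + 3 = 20,
  c_1 = (9·8 - (0)²) + (9·3 - (0)²) + (8·3 - (0)²) = 72 + 27 + 24 = 123,
  det = 9·(8·3 - (0)²) - (0)·((0)·3 - (0)·(0)) + (0)·((0)·(0) - 8·(0)) = 9·(24) - (0)·(0) + (0)·(0) = 216.
  So p(λ) = λ³ - 20λ² + 123λ - 216.
Step 2 — look for an integer root (rational root theorem: any rational root is an integer divisor of 216). Testing λ = 3:
  p(3) = 27 - 180 + 369 - 216 = 0  ✓
  Dividing out (λ - 3): p(λ) = (λ - 3)(λ² - 17λ + 72).
Step 3 — remaining eigenvalues from the quadratic λ² - 17λ + 72 = 0:
  Δ = 17² - 4·72 = 289 - 288 = 1,  λ = (17 ± √1)/2 = (17 ± 1)/2 = 9 or 8.
  Sorted: λ_1 = 9,  λ_2 = 8,  λ_3 = 3  (check: sum = 20 = tr ✓).

Step 4 — unit eigenvector for λ_1 = 9: v spans the null space of (Sigma - λ_1 I), whose rows are
  r_1 = (0, 0, 0),  r_2 = (0, -1, 0),  r_3 = (0, 0, -6).
  v is orthogonal to every row, so take v ∝ r_2 × r_3 = ((-1)·(-6) - (0)·(0), (0)·(0) - (0)·(-6), (0)·(0) - (-1)·(0)) = (6, 0, 0).
  Rescale (divide by 6): u = (1, 0, 0).
  ||u|| = √((1)² + (0)² + (0)²) = √(1) = 1,  v_1 = u/||u|| ≈ (1, 0, 0) (||v_1|| = 1).

λ_1 = 9,  λ_2 = 8,  λ_3 = 3;  v_1 ≈ (1, 0, 0)


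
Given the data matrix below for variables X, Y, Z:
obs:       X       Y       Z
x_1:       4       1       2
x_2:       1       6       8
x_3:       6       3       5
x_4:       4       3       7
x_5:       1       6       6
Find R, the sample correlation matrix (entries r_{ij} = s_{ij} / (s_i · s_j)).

Step 1 — column means:
  mean(X) = (4 + 1 + 6 + 4 + 1) / 5 = 16/5 = 3.2
  mean(Y) = (1 + 6 + 3 + 3 + 6) / 5 = 19/5 = 3.8
  mean(Z) = (2 + 8 + 5 + 7 + 6) / 5 = 28/5 = 5.6

Step 2 — sample variances and covariances s[i,j] = (1/(n-1)) · Σ_k (x_{k,i} - mean_i) · (x_{k,j} - mean_j), with n-1 = 4:
  s[X,X] = ((0.8)·(0.8) + (-2.2)·(-2.2) + (2.8)·(2.8) + (0.8)·(0.8) + (-2.2)·(-2.2)) / 4 = 18.8/4 = 4.7
  s[X,Y] = ((0.8)·(-2.8) + (-2.2)·(2.2) + (2.8)·(-0.8) + (0.8)·(-0.8) + (-2.2)·(2.2)) / 4 = -14.8/4 = -3.7
  s[X,Z] = ((0.8)·(-3.6) + (-2.2)·(2.4) + (2.8)·(-0.6) + (0.8)·(1.4) + (-2.2)·(0.4)) / 4 = -9.6/4 = -2.4
  s[Y,Y] = ((-2.8)·(-2.8) + (2.2)·(2.2) + (-0.8)·(-0.8) + (-0.8)·(-0.8) + (2.2)·(2.2)) / 4 = 18.8/4 = 4.7
  s[Y,Z] = ((-2.8)·(-3.6) + (2.2)·(2.4) + (-0.8)·(-0.6) + (-0.8)·(1.4) + (2.2)·(0.4)) / 4 = 15.6/4 = 3.9
  s[Z,Z] = ((-3.6)·(-3.6) + (2.4)·(2.4) + (-0.6)·(-0.6) + (1.4)·(1.4) + (0.4)·(0.4)) / 4 = 21.2/4 = 5.3
  Sample standard deviations s_i = √(s[i,i]):
  s(X) = √(4.7) = 2.1679
  s(Y) = √(4.7) = 2.1679
  s(Z) = √(5.3) = 2.3022

Step 3 — r_{ij} = s_{ij} / (s_i · s_j):
  r[X,X] = 1 (diagonal).
  r[X,Y] = -3.7 / (2.1679 · 2.1679) = -3.7 / 4.7 = -0.7872
  r[X,Z] = -2.4 / (2.1679 · 2.3022) = -2.4 / 4.991 = -0.4809
  r[Y,Y] = 1 (diagonal).
  r[Y,Z] = 3.9 / (2.1679 · 2.3022) = 3.9 / 4.991 = 0.7814
  r[Z,Z] = 1 (diagonal).

R is symmetric with unit diagonal. Assembling:

R = [[1, -0.7872, -0.4809],
 [-0.7872, 1, 0.7814],
 [-0.4809, 0.7814, 1]]


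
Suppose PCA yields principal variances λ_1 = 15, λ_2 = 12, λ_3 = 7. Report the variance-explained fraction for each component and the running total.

Step 1 — total variance = trace(Sigma) = Σ λ_i = 15 + 12 + 7 = 34.

Step 2 — fraction explained by component i = λ_i / Σ λ:
  PC1: 15/34 = 0.4412
  PC2: 12/34 = 0.3529
  PC3: 7/34 = 0.2059

Step 3 — cumulative fraction after k components = (λ_1 + ... + λ_k) / Σ λ:
  k = 1: 15/34 = 0.4412
  k = 2: (15 + 12)/34 = 27/34 = 0.7941
  k = 3: (15 + 12 + 7)/34 = 34/34 = 1

Summary (fraction, with percent):

explained: PC1 0.4412 (44.12%), PC2 0.3529 (35.29%), PC3 0.2059 (20.59%);  cumulative: 0.4412, 0.7941, 1
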